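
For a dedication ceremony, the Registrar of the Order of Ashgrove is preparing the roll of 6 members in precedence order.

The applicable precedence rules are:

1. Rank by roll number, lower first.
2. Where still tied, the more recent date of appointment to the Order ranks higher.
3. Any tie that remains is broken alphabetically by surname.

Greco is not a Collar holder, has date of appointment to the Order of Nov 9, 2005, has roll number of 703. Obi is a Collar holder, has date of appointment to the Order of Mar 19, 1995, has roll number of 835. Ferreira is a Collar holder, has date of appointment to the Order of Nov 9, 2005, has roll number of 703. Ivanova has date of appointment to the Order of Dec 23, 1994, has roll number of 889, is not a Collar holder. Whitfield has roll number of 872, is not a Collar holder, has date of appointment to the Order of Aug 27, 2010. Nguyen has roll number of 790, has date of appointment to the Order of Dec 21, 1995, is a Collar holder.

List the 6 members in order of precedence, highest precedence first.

By roll number (lower first): Ferreira and Greco (both 703); then Nguyen (790); then Obi (835); then Whitfield (872); then Ivanova (889).
Ferreira and Greco both have date of appointment to the Order Nov 9, 2005, so the next rule applies.
Among Ferreira and Greco, alphabetically by surname: Ferreira before Greco.
Full order: Ferreira, Greco, Nguyen, Obi, Whitfield, Ivanova.

Ferreira, Greco, Nguyen, Obi, Whitfield, Ivanova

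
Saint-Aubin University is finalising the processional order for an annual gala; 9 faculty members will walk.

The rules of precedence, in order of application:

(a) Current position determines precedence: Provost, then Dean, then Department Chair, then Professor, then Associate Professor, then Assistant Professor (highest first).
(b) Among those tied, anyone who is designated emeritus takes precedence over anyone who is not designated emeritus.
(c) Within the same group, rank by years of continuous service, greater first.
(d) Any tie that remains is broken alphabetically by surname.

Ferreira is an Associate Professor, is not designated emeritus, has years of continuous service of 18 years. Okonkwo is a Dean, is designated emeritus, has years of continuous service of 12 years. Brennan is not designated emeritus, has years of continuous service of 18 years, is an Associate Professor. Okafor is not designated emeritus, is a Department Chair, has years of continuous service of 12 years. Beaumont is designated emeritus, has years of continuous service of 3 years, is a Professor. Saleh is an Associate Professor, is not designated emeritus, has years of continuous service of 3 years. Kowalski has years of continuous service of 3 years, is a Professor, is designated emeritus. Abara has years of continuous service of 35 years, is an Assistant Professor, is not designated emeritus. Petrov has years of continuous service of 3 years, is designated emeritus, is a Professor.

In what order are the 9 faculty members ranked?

Okonkwo, Okafor, Beaumont, Kowalski, Petrov, Brennan, Ferreira, Saleh, Abara

By current position: Okonkwo (Dean); then Okafor (Department Chair); then Beaumont, Kowalski and Petrov (Professor); then Brennan, Ferreira and Saleh (Associate Professor); then Abara (Assistant Professor).
Beaumont, Kowalski and Petrov are each designated emeritus, so the next rule applies.
Beaumont, Kowalski and Petrov all have years of continuous service 3 years, so the next rule applies.
Among Beaumont, Kowalski and Petrov, alphabetically by surname: Beaumont before Kowalski before Petrov.
Brennan, Ferreira and Saleh are each not designated emeritus, so the next rule applies.
Among Brennan, Ferreira and Saleh, by years of continuous service (higher first): Brennan and Ferreira (18 years) before Saleh (3 years).
Among Brennan and Ferreira, alphabetically by surname: Brennan before Ferreira.
Full order: Okonkwo, Okafor, Beaumont, Kowalski, Petrov, Brennan, Ferreira, Saleh, Abara.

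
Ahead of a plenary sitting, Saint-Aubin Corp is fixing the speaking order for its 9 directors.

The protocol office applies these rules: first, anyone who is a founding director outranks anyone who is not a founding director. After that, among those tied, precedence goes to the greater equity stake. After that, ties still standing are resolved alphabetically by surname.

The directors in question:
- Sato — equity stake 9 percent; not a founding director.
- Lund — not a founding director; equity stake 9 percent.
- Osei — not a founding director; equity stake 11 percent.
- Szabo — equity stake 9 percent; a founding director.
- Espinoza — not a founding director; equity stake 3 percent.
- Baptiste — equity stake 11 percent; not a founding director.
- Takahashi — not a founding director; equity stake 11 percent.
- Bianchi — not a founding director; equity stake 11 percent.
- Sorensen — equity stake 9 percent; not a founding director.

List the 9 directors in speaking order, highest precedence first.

By the first rule: Szabo (a founding director); then Baptiste, Bianchi, Osei, Takahashi, Lund, Sato, Sorensen and Espinoza (each not a founding director).
Among Baptiste, Bianchi, Osei, Takahashi, Lund, Sato, Sorensen and Espinoza, by equity stake (higher first): Baptiste, Bianchi, Osei and Takahashi (11 percent) before Lund, Sato and Sorensen (9 percent) before Espinoza (3 percent).
Among Baptiste, Bianchi, Osei and Takahashi, alphabetically by surname: Baptiste before Bianchi before Osei before Takahashi.
Among Lund, Sato and Sorensen, alphabetically by surname: Lund before Sato before Sorensen.
Full order: Szabo, Baptiste, Bianchi, Osei, Takahashi, Lund, Sato, Sorensen, Espinoza.

Szabo, Baptiste, Bianchi, Osei, Takahashi, Lund, Sato, Sorensen, Espinoza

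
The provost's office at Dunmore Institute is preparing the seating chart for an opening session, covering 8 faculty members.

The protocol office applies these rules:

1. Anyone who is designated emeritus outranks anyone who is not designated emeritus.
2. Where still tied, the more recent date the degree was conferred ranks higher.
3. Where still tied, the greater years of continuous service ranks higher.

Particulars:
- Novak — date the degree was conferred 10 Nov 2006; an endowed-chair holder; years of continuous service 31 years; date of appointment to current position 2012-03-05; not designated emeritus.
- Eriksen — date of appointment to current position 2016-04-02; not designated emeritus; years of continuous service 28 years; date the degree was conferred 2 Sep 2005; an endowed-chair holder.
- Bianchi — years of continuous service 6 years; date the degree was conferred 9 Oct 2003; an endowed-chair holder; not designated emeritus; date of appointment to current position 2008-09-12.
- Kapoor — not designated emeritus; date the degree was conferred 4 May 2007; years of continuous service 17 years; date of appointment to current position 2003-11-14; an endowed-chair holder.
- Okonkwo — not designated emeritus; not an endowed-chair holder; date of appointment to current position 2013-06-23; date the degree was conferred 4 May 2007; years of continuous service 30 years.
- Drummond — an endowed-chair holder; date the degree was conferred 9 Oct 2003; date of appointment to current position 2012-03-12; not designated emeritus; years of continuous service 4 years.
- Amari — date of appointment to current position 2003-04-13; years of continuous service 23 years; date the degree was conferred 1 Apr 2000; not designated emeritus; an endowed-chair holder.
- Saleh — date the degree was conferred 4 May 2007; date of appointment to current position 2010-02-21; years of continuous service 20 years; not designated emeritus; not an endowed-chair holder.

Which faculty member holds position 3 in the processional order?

By the first rule: Okonkwo, Saleh, Kapoor, Novak, Eriksen, Bianchi, Drummond and Amari (each not designated emeritus).
Among Okonkwo, Saleh, Kapoor, Novak, Eriksen, Bianchi, Drummond and Amari, by date the degree was conferred (later first): Okonkwo, Saleh and Kapoor (4 May 2007) before Novak (10 Nov 2006) before Eriksen (2 Sep 2005) before Bianchi and Drummond (9 Oct 2003) before Amari (1 Apr 2000).
Among Okonkwo, Saleh and Kapoor, by years of continuous service (higher first): Okonkwo (30 years) before Saleh (20 years) before Kapoor (17 years).
Among Bianchi and Drummond, by years of continuous service (higher first): Bianchi (6 years) before Drummond (4 years).
Order: Okonkwo, Saleh, Kapoor, Novak, Eriksen, Bianchi, Drummond, Amari.

Kapoor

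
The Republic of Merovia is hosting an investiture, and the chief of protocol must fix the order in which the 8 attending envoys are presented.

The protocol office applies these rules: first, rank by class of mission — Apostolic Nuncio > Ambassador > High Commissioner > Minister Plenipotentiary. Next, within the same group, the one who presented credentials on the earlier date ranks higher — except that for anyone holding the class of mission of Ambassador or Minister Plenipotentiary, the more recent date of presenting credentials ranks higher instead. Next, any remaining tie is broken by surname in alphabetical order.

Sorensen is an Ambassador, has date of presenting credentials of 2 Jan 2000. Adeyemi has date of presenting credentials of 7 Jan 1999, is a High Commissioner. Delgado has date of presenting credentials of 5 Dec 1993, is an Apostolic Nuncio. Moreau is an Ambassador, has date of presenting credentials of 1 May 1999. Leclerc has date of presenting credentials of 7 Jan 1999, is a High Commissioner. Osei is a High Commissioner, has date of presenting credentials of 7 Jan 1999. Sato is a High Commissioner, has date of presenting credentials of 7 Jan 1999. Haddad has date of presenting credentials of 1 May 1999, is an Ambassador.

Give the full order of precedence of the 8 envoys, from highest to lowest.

By class of mission: Delgado (Apostolic Nuncio); then Sorensen, Haddad and Moreau (Ambassador); then Adeyemi, Leclerc, Osei and Sato (High Commissioner).
Among Sorensen, Haddad and Moreau, by date of presenting credentials (later first) (reversed rule for this group): Sorensen (2 Jan 2000) before Haddad and Moreau (1 May 1999).
Among Haddad and Moreau, alphabetically by surname: Haddad before Moreau.
Adeyemi, Leclerc, Osei and Sato all have date of presenting credentials 7 Jan 1999, so the next rule applies.
Among Adeyemi, Leclerc, Osei and Sato, alphabetically by surname: Adeyemi before Leclerc before Osei before Sato.
Full order: Delgado, Sorensen, Haddad, Moreau, Adeyemi, Leclerc, Osei, Sato.

Delgado, Sorensen, Haddad, Moreau, Adeyemi, Leclerc, Osei, Sato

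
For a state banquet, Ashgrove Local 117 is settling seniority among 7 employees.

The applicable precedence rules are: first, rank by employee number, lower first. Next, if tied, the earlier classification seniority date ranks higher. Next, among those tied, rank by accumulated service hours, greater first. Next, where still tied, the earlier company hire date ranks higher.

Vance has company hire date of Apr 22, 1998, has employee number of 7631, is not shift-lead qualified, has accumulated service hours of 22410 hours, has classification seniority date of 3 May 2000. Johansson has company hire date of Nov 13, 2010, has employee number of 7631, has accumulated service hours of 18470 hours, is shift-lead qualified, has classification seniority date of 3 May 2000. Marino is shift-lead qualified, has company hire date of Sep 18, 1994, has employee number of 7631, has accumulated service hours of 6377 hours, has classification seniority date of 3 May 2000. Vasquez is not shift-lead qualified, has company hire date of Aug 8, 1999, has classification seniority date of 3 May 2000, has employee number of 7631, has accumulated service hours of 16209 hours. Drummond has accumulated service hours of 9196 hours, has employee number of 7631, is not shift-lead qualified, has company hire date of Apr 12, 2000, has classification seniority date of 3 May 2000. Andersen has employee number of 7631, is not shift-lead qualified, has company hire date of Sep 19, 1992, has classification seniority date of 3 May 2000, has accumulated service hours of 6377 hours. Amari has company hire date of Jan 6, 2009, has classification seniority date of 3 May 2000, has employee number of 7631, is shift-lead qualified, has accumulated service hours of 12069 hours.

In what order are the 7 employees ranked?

Vance, Johansson, Vasquez, Amari, Drummond, Andersen, Marino

By employee number (lower first): Vance, Johansson, Vasquez, Amari, Drummond, Andersen and Marino (each 7631).
Vance, Johansson, Vasquez, Amari, Drummond, Andersen and Marino all have classification seniority date 3 May 2000, so the next rule applies.
Among Vance, Johansson, Vasquez, Amari, Drummond, Andersen and Marino, by accumulated service hours (higher first): Vance (22410 hours) before Johansson (18470 hours) before Vasquez (16209 hours) before Amari (12069 hours) before Drummond (9196 hours) before Andersen and Marino (6377 hours).
Among Andersen and Marino, by company hire date (earlier first): Andersen (Sep 19, 1992) before Marino (Sep 18, 1994).
Full order: Vance, Johansson, Vasquez, Amari, Drummond, Andersen, Marino.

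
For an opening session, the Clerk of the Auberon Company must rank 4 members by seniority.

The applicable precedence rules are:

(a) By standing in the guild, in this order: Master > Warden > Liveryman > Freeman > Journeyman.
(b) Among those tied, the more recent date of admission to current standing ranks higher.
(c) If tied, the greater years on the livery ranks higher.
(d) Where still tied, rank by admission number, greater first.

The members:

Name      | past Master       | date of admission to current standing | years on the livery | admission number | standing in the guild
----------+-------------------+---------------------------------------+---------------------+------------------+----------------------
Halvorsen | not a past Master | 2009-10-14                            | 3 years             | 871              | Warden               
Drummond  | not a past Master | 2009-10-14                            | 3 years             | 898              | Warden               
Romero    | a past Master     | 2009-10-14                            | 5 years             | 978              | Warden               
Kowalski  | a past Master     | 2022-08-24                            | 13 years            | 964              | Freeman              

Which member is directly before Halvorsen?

Drummond

By standing in the guild: Romero, Drummond and Halvorsen (Warden); then Kowalski (Freeman).
Romero, Drummond and Halvorsen all have date of admission to current standing 2009-10-14, so the next rule applies.
Among Romero, Drummond and Halvorsen, by years on the livery (higher first): Romero (5 years) before Drummond and Halvorsen (3 years).
Among Drummond and Halvorsen, by admission number (higher first): Drummond (898) before Halvorsen (871).
Order: Romero, Drummond, Halvorsen, Kowalski.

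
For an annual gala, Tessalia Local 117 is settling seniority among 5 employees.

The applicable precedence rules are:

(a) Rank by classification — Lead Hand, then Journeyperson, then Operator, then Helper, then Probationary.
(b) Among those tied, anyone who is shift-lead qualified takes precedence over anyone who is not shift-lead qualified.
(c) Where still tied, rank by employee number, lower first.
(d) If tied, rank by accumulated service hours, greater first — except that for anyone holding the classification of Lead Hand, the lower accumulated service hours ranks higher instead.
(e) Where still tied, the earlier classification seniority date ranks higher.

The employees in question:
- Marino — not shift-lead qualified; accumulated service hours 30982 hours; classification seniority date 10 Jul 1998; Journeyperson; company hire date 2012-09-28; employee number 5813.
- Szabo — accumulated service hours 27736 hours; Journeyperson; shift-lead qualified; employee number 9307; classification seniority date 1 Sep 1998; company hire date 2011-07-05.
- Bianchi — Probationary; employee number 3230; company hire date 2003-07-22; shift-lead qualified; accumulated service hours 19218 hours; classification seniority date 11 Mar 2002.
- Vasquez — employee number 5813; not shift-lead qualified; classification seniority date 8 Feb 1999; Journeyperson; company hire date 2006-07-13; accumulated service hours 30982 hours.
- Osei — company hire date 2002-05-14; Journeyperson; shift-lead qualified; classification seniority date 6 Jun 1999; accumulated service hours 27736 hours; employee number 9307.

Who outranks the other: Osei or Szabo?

Szabo

By classification: Szabo, Osei, Marino and Vasquez (Journeyperson); then Bianchi (Probationary).
Among Szabo, Osei, Marino and Vasquez, shift-lead qualified before not shift-lead qualified: Szabo and Osei (shift-lead qualified) before Marino and Vasquez (not shift-lead qualified).
Szabo and Osei both have employee number 9307, so the next rule applies.
Szabo and Osei both have accumulated service hours 27736 hours, so the next rule applies.
Among Szabo and Osei, by classification seniority date (earlier first): Szabo (1 Sep 1998) before Osei (6 Jun 1999).
Marino and Vasquez both have employee number 5813, so the next rule applies.
Marino and Vasquez both have accumulated service hours 30982 hours, so the next rule applies.
Among Marino and Vasquez, by classification seniority date (earlier first): Marino (10 Jul 1998) before Vasquez (8 Feb 1999).
So Szabo takes precedence.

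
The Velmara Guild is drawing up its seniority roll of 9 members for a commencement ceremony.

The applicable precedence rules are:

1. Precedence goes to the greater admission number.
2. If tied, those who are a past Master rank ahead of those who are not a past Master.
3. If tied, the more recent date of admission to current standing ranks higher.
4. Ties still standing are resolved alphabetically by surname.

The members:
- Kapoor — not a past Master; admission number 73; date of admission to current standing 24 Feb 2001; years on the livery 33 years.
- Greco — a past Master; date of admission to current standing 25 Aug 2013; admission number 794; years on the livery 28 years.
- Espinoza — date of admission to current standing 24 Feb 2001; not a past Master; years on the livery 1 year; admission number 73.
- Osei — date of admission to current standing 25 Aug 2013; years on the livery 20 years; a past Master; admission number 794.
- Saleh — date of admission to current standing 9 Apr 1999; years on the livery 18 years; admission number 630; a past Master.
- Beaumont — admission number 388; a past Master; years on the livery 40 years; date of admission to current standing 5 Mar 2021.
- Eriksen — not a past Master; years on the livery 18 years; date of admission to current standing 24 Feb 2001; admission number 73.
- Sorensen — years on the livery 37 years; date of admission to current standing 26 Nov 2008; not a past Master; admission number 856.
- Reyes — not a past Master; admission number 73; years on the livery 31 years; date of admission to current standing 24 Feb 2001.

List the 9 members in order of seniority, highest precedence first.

By admission number (higher first): Sorensen (856); then Greco and Osei (both 794); then Saleh (630); then Beaumont (388); then Eriksen, Espinoza, Kapoor and Reyes (each 73).
Greco and Osei are each a past Master, so the next rule applies.
Greco and Osei both have date of admission to current standing 25 Aug 2013, so the next rule applies.
Among Greco and Osei, alphabetically by surname: Greco before Osei.
Eriksen, Espinoza, Kapoor and Reyes are each not a past Master, so the next rule applies.
Eriksen, Espinoza, Kapoor and Reyes all have date of admission to current standing 24 Feb 2001, so the next rule applies.
Among Eriksen, Espinoza, Kapoor and Reyes, alphabetically by surname: Eriksen before Espinoza before Kapoor before Reyes.
Full order: Sorensen, Greco, Osei, Saleh, Beaumont, Eriksen, Espinoza, Kapoor, Reyes.

Sorensen, Greco, Osei, Saleh, Beaumont, Eriksen, Espinoza, Kapoor, Reyes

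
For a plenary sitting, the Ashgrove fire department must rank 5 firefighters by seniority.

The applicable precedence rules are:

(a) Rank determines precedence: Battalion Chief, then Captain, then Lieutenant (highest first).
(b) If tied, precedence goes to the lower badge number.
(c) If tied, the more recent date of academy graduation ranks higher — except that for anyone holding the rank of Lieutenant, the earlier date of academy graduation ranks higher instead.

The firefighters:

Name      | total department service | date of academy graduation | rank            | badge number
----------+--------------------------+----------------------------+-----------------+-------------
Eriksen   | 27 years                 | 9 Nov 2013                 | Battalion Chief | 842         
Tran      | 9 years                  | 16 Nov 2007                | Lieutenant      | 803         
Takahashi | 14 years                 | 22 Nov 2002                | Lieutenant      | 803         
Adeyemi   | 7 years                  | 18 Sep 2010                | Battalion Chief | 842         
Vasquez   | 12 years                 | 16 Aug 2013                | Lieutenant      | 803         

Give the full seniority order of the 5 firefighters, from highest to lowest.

Eriksen, Adeyemi, Takahashi, Tran, Vasquez

By rank: Eriksen and Adeyemi (Battalion Chief); then Takahashi, Tran and Vasquez (Lieutenant).
Eriksen and Adeyemi both have badge number 842, so the next rule applies.
Among Eriksen and Adeyemi, by date of academy graduation (later first): Eriksen (9 Nov 2013) before Adeyemi (18 Sep 2010).
Takahashi, Tran and Vasquez all have badge number 803, so the next rule applies.
Among Takahashi, Tran and Vasquez, by date of academy graduation (earlier first) (reversed rule for this group): Takahashi (22 Nov 2002) before Tran (16 Nov 2007) before Vasquez (16 Aug 2013).
Full order: Eriksen, Adeyemi, Takahashi, Tran, Vasquez.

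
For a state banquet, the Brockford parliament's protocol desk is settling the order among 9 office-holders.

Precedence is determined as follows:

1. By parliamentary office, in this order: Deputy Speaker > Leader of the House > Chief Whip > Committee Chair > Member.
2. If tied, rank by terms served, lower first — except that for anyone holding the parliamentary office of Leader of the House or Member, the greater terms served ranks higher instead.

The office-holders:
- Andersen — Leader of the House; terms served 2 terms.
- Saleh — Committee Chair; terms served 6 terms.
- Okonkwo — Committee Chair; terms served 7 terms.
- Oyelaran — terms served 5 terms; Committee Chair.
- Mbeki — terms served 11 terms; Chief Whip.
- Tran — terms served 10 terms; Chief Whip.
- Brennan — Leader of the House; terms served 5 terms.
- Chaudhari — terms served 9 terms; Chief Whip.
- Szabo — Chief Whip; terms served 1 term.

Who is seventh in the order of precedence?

By parliamentary office: Brennan and Andersen (Leader of the House); then Szabo, Chaudhari, Tran and Mbeki (Chief Whip); then Oyelaran, Saleh and Okonkwo (Committee Chair).
Among Brennan and Andersen, by terms served (higher first) (reversed rule for this group): Brennan (5 terms) before Andersen (2 terms).
Among Szabo, Chaudhari, Tran and Mbeki, by terms served (lower first): Szabo (1 term) before Chaudhari (9 terms) before Tran (10 terms) before Mbeki (11 terms).
Among Oyelaran, Saleh and Okonkwo, by terms served (lower first): Oyelaran (5 terms) before Saleh (6 terms) before Okonkwo (7 terms).
Order: Brennan, Andersen, Szabo, Chaudhari, Tran, Mbeki, Oyelaran, Saleh, Okonkwo.

Oyelaran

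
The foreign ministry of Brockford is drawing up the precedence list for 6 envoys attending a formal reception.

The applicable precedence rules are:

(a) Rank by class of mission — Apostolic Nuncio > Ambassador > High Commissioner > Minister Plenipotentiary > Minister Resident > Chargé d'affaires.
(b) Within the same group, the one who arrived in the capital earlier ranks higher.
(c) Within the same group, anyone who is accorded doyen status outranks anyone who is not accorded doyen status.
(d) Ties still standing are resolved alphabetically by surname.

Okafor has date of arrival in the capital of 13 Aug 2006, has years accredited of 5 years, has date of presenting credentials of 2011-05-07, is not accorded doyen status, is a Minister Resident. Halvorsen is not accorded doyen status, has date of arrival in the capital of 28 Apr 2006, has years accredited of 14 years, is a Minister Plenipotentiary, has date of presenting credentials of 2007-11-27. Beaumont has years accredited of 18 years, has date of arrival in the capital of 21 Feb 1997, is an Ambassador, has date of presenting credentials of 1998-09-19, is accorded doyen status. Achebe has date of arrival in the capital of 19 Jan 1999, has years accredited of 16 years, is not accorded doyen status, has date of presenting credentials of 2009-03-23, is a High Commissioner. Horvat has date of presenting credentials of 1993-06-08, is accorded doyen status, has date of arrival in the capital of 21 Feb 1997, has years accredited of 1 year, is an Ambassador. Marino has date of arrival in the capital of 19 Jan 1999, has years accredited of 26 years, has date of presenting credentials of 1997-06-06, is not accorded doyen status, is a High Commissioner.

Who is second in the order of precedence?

By class of mission: Beaumont and Horvat (Ambassador); then Achebe and Marino (High Commissioner); then Halvorsen (Minister Plenipotentiary); then Okafor (Minister Resident).
Beaumont and Horvat both have date of arrival in the capital 21 Feb 1997, so the next rule applies.
Beaumont and Horvat are each accorded doyen status, so the next rule applies.
Among Beaumont and Horvat, alphabetically by surname: Beaumont before Horvat.
Achebe and Marino both have date of arrival in the capital 19 Jan 1999, so the next rule applies.
Achebe and Marino are each not accorded doyen status, so the next rule applies.
Among Achebe and Marino, alphabetically by surname: Achebe before Marino.
Order: Beaumont, Horvat, Achebe, Marino, Halvorsen, Okafor.

Horvat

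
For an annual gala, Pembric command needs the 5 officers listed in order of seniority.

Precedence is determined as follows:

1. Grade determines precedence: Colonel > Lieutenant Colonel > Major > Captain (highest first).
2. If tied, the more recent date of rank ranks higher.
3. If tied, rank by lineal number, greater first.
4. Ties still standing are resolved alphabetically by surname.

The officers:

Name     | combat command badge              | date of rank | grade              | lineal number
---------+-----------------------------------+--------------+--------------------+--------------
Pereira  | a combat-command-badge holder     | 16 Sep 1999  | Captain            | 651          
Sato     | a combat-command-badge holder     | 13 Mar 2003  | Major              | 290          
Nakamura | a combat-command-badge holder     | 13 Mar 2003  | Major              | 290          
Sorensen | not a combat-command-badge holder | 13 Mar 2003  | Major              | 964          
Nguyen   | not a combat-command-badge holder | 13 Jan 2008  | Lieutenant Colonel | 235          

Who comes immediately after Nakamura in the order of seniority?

By grade: Nguyen (Lieutenant Colonel); then Sorensen, Nakamura and Sato (Major); then Pereira (Captain).
Sorensen, Nakamura and Sato all have date of rank 13 Mar 2003, so the next rule applies.
Among Sorensen, Nakamura and Sato, by lineal number (higher first): Sorensen (964) before Nakamura and Sato (290).
Among Nakamura and Sato, alphabetically by surname: Nakamura before Sato.
Order: Nguyen, Sorensen, Nakamura, Sato, Pereira.

Sato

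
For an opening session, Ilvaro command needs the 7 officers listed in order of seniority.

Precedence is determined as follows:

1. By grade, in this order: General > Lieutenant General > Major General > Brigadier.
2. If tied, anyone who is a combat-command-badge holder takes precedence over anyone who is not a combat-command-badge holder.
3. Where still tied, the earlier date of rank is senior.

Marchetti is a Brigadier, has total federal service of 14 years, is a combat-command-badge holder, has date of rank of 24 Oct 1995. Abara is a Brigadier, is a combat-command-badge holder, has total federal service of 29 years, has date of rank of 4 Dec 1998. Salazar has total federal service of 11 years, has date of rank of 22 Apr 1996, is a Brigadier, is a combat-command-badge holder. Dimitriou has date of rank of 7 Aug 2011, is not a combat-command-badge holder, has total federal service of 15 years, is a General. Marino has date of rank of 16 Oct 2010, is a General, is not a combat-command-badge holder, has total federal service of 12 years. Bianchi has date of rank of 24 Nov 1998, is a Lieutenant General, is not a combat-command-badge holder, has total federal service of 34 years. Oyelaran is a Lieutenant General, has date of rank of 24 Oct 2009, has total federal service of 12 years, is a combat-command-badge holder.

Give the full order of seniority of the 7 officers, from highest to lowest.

By grade: Marino and Dimitriou (General); then Oyelaran and Bianchi (Lieutenant General); then Marchetti, Salazar and Abara (Brigadier).
Marino and Dimitriou are each not a combat-command-badge holder, so the next rule applies.
Among Marino and Dimitriou, by date of rank (earlier first): Marino (16 Oct 2010) before Dimitriou (7 Aug 2011).
Among Oyelaran and Bianchi, a combat-command-badge holder before not a combat-command-badge holder: Oyelaran (a combat-command-badge holder) before Bianchi (not a combat-command-badge holder).
Marchetti, Salazar and Abara are each a combat-command-badge holder, so the next rule applies.
Among Marchetti, Salazar and Abara, by date of rank (earlier first): Marchetti (24 Oct 1995) before Salazar (22 Apr 1996) before Abara (4 Dec 1998).
Full order: Marino, Dimitriou, Oyelaran, Bianchi, Marchetti, Salazar, Abara.

Marino, Dimitriou, Oyelaran, Bianchi, Marchetti, Salazar, Abara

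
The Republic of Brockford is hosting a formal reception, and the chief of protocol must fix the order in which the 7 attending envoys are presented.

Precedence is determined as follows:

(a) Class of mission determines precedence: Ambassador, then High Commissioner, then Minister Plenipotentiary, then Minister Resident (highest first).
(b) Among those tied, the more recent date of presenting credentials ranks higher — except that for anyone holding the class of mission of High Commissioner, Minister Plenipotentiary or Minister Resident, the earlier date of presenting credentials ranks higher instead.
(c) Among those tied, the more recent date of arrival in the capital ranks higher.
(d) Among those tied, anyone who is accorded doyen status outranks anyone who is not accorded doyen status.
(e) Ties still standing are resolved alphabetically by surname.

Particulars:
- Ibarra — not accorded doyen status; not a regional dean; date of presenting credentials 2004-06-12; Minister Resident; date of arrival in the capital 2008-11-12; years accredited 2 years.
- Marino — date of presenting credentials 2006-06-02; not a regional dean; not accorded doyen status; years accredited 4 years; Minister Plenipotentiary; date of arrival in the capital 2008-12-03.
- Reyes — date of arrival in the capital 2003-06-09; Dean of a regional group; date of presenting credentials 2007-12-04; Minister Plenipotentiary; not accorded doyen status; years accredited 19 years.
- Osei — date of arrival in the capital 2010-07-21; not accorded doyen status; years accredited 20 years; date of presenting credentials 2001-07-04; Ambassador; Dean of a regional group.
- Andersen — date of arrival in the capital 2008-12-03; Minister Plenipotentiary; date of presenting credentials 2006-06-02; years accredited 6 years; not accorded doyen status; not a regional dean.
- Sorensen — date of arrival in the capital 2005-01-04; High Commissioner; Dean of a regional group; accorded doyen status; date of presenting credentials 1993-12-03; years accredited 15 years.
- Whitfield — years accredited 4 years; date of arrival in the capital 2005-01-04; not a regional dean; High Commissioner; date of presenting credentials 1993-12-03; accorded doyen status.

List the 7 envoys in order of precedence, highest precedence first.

Osei, Sorensen, Whitfield, Andersen, Marino, Reyes, Ibarra

By class of mission: Osei (Ambassador); then Sorensen and Whitfield (High Commissioner); then Andersen, Marino and Reyes (Minister Plenipotentiary); then Ibarra (Minister Resident).
Sorensen and Whitfield both have date of presenting credentials 1993-12-03, so the next rule applies.
Sorensen and Whitfield both have date of arrival in the capital 2005-01-04, so the next rule applies.
Sorensen and Whitfield are each accorded doyen status, so the next rule applies.
Among Sorensen and Whitfield, alphabetically by surname: Sorensen before Whitfield.
Among Andersen, Marino and Reyes, by date of presenting credentials (earlier first) (reversed rule for this group): Andersen and Marino (2006-06-02) before Reyes (2007-12-04).
Andersen and Marino both have date of arrival in the capital 2008-12-03, so the next rule applies.
Andersen and Marino are each not accorded doyen status, so the next rule applies.
Among Andersen and Marino, alphabetically by surname: Andersen before Marino.
Full order: Osei, Sorensen, Whitfield, Andersen, Marino, Reyes, Ibarra.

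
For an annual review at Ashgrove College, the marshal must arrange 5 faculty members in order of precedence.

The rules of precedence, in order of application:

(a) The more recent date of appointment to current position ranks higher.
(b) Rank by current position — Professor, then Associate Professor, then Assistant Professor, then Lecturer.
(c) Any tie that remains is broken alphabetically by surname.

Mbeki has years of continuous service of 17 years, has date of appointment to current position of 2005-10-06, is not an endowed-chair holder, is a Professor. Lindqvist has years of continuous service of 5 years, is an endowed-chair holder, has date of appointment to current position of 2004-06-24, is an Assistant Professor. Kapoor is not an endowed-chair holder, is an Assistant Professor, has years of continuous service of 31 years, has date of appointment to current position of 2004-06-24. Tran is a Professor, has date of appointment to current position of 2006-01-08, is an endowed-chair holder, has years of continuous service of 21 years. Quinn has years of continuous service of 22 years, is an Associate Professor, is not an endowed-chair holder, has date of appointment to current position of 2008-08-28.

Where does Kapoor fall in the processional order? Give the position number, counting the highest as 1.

4

By date of appointment to current position (later first): Quinn (2008-08-28); then Tran (2006-01-08); then Mbeki (2005-10-06); then Kapoor and Lindqvist (both 2004-06-24).
Kapoor and Lindqvist are each Assistant Professor, so the next rule applies.
Among Kapoor and Lindqvist, alphabetically by surname: Kapoor before Lindqvist.
Order: Quinn, Tran, Mbeki, Kapoor, Lindqvist. So position 4.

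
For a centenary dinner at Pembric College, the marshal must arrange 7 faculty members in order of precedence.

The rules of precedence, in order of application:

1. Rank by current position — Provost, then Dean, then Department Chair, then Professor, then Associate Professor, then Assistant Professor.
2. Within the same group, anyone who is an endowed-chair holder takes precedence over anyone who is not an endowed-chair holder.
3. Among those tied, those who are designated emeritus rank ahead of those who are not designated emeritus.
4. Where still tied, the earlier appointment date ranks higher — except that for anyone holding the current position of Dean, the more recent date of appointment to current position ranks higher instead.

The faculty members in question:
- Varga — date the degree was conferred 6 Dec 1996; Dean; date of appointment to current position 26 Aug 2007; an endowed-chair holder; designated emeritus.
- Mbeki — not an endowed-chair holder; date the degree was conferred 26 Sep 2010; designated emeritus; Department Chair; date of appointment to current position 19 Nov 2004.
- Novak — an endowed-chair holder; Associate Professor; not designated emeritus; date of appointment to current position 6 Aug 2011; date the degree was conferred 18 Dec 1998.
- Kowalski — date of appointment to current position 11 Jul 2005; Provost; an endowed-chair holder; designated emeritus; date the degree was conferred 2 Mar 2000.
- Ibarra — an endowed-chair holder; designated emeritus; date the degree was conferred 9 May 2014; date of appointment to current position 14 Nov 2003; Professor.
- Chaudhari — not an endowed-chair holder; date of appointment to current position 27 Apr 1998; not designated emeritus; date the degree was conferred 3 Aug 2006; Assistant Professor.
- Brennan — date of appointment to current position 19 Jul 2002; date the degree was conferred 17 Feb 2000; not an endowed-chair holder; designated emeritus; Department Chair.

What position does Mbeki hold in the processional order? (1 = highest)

4

By current position: Kowalski (Provost); then Varga (Dean); then Brennan and Mbeki (Department Chair); then Ibarra (Professor); then Novak (Associate Professor); then Chaudhari (Assistant Professor).
Brennan and Mbeki are each not an endowed-chair holder, so the next rule applies.
Brennan and Mbeki are each designated emeritus, so the next rule applies.
Among Brennan and Mbeki, by date of appointment to current position (earlier first): Brennan (19 Jul 2002) before Mbeki (19 Nov 2004).
Order: Kowalski, Varga, Brennan, Mbeki, Ibarra, Novak, Chaudhari. So position 4.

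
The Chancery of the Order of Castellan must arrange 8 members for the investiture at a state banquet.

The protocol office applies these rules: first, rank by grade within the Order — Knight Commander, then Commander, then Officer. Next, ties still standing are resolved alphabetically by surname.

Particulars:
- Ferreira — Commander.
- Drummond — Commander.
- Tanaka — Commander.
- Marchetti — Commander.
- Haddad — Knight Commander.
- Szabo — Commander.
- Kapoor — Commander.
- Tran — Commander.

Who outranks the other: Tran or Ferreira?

By grade within the Order: Haddad (Knight Commander); then Drummond, Ferreira, Kapoor, Marchetti, Szabo, Tanaka and Tran (Commander).
Among Drummond, Ferreira, Kapoor, Marchetti, Szabo, Tanaka and Tran, alphabetically by surname: Drummond before Ferreira before Kapoor before Marchetti before Szabo before Tanaka before Tran.
So Ferreira takes precedence.

Ferreira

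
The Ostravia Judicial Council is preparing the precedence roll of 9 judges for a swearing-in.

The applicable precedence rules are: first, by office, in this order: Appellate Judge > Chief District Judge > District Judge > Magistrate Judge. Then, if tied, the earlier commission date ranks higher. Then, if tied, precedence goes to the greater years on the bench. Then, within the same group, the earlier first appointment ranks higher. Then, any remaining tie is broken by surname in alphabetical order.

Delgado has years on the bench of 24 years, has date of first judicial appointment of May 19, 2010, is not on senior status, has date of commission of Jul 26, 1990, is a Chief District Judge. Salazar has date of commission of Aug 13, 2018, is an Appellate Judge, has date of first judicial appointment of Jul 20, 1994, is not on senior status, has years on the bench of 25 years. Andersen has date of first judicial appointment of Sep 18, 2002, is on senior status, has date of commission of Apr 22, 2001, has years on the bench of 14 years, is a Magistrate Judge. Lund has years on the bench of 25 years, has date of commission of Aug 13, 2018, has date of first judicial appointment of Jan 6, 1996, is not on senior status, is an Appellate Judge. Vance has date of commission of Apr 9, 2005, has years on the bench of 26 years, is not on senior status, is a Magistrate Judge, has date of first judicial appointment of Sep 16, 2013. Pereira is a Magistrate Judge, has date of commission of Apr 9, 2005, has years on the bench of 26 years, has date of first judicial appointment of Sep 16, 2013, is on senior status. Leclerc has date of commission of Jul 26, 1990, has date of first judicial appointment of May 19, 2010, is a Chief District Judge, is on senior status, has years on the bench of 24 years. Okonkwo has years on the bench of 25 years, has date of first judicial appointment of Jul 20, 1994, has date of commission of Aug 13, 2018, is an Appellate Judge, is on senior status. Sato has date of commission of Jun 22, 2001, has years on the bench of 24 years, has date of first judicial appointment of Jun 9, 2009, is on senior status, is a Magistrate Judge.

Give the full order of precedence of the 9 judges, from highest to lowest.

Okonkwo, Salazar, Lund, Delgado, Leclerc, Andersen, Sato, Pereira, Vance

By office: Okonkwo, Salazar and Lund (Appellate Judge); then Delgado and Leclerc (Chief District Judge); then Andersen, Sato, Pereira and Vance (Magistrate Judge).
Okonkwo, Salazar and Lund all have date of commission Aug 13, 2018, so the next rule applies.
Okonkwo, Salazar and Lund all have years on the bench 25 years, so the next rule applies.
Among Okonkwo, Salazar and Lund, by date of first judicial appointment (earlier first): Okonkwo and Salazar (Jul 20, 1994) before Lund (Jan 6, 1996).
Among Okonkwo and Salazar, alphabetically by surname: Okonkwo before Salazar.
Delgado and Leclerc both have date of commission Jul 26, 1990, so the next rule applies.
Delgado and Leclerc both have years on the bench 24 years, so the next rule applies.
Delgado and Leclerc both have date of first judicial appointment May 19, 2010, so the next rule applies.
Among Delgado and Leclerc, alphabetically by surname: Delgado before Leclerc.
Among Andersen, Sato, Pereira and Vance, by date of commission (earlier first): Andersen (Apr 22, 2001) before Sato (Jun 22, 2001) before Pereira and Vance (Apr 9, 2005).
Pereira and Vance both have years on the bench 26 years, so the next rule applies.
Pereira and Vance both have date of first judicial appointment Sep 16, 2013, so the next rule applies.
Among Pereira and Vance, alphabetically by surname: Pereira before Vance.
Full order: Okonkwo, Salazar, Lund, Delgado, Leclerc, Andersen, Sato, Pereira, Vance.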